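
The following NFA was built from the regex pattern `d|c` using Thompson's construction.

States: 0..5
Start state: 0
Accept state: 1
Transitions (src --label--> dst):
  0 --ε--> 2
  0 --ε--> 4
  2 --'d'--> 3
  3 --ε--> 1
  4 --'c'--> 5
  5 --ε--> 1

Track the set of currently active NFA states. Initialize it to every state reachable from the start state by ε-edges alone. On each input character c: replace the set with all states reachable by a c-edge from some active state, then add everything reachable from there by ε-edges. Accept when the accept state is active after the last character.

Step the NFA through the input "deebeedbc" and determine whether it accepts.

S₀ = ε-closure({0}) = {0,2,4}
'd' @ 1: {1,3}  (accept∈set)
'e' @ 2: {}  — state set empty
rest 'ebeedbc' ignored (set empty)
end set {} — state 1 not in

Answer: REJECT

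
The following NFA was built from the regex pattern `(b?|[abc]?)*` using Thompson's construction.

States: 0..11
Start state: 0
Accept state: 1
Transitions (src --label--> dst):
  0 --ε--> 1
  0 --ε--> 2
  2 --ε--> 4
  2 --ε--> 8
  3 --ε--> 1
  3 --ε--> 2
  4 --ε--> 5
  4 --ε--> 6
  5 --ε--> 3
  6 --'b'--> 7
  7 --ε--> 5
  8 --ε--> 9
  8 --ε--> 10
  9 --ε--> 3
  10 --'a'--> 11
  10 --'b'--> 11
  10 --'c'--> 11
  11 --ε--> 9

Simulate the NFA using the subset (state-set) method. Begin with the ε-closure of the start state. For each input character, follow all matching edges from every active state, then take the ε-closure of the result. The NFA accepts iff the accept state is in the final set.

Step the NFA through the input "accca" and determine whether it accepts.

Answer: ACCEPT

Derivation:
initial (ε-close {0}): {0,1,2,3,4,5,6,8,9,10}
'a' @ 1: {1,2,3,4,5,6,8,9,10,11}  ✓accept
'c' @ 2: {1,2,3,4,5,6,8,9,10,11}  ✓accept
'c' @ 3: {1,2,3,4,5,6,8,9,10,11}  ✓accept
'c' @ 4: {1,2,3,4,5,6,8,9,10,11}  ✓accept
'a' @ 5: {1,2,3,4,5,6,8,9,10,11}  ✓accept
final: {1,2,3,4,5,6,8,9,10,11}; accept 1 in set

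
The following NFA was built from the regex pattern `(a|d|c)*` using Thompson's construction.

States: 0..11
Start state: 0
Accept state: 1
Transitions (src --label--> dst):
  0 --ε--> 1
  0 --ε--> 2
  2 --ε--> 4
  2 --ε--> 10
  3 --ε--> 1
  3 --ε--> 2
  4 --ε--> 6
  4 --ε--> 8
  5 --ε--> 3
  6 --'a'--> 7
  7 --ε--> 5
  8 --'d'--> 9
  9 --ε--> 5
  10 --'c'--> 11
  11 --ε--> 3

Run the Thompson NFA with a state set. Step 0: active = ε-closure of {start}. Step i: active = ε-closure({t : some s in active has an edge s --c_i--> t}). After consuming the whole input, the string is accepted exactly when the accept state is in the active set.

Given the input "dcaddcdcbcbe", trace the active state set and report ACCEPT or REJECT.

initial (ε-close {0}): {0,1,2,4,6,8,10}
'd' @ 1: {1,2,3,4,5,6,8,9,10}  [accepting]
'c' @ 2: {1,2,3,4,6,8,10,11}  [accepting]
'a' @ 3: {1,2,3,4,5,6,7,8,10}  [accepting]
'd' @ 4: {1,2,3,4,5,6,8,9,10}  [accepting]
'd' @ 5: {1,2,3,4,5,6,8,9,10}  [accepting]
'c' @ 6: {1,2,3,4,6,8,10,11}  [accepting]
'd' @ 7: {1,2,3,4,5,6,8,9,10}  [accepting]
'c' @ 8: {1,2,3,4,6,8,10,11}  [accepting]
'b' @ 9: {}  — dead — no transitions
rest 'cbe' ignored (set empty)
final: {}; accept 1 not in set

Answer: REJECT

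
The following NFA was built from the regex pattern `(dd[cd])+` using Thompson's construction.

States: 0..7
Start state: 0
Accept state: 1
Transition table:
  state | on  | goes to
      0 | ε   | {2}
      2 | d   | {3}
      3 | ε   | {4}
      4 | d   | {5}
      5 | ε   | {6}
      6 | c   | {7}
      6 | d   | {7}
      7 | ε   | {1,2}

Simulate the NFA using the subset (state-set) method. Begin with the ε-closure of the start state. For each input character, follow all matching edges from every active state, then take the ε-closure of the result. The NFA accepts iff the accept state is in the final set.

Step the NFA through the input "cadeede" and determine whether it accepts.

start: ε-closure({0}) = {0,2}
'c' @ 1: {}  — state set empty
rest 'adeede' ignored (set empty)
after full input: {}  (accept=1 not in)

Answer: REJECT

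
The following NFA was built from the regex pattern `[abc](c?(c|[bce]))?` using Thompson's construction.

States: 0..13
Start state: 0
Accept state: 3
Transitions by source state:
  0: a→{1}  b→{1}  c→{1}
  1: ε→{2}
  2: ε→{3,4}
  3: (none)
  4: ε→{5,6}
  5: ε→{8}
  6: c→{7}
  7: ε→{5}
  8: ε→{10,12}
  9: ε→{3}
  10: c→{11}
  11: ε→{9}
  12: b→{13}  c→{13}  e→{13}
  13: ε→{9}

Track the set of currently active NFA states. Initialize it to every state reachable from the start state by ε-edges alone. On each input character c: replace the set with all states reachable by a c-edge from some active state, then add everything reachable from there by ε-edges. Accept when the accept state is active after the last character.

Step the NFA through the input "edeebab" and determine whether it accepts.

Answer: REJECT

Trace:
initial (ε-close {0}): {0}
'e' @ 1: {}  — no active states
rest 'deebab' ignored (set empty)
after full input: {}  (accept=3 not in)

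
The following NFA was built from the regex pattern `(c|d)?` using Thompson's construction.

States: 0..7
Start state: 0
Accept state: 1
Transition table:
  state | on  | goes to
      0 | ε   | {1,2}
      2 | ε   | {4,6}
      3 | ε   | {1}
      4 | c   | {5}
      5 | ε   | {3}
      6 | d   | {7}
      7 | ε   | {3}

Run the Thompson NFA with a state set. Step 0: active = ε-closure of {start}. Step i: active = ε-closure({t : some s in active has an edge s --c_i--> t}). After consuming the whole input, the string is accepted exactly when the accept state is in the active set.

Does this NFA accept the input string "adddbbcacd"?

initial (ε-close {0}): {0,1,2,4,6}
'a' @ 1: {}  — state set empty
rest 'dddbbcacd' ignored (set empty)
end set {} — state 1 not in

Answer: REJECT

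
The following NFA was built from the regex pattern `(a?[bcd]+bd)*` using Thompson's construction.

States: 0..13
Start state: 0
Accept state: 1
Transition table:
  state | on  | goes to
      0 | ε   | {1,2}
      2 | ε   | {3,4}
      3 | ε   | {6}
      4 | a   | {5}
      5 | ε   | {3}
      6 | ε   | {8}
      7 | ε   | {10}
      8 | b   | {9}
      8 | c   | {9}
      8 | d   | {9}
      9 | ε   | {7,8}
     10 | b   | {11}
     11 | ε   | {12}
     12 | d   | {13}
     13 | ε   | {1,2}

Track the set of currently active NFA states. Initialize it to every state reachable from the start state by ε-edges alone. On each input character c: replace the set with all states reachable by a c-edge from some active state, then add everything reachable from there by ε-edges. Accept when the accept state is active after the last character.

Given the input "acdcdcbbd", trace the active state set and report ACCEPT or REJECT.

initial (ε-close {0}): {0,1,2,3,4,6,8}
'a' @ 1: {3,5,6,8}
'c' @ 2: {7,8,9,10}
'd' @ 3: {7,8,9,10}
'c' @ 4: {7,8,9,10}
'd' @ 5: {7,8,9,10}
'c' @ 6: {7,8,9,10}
'b' @ 7: {7,8,9,10,11,12}
'b' @ 8: {7,8,9,10,11,12}
'd' @ 9: {1,2,3,4,6,7,8,9,10,13}  ✓accept
end set {1,2,3,4,6,7,8,9,10,13} — state 1 in

Answer: ACCEPT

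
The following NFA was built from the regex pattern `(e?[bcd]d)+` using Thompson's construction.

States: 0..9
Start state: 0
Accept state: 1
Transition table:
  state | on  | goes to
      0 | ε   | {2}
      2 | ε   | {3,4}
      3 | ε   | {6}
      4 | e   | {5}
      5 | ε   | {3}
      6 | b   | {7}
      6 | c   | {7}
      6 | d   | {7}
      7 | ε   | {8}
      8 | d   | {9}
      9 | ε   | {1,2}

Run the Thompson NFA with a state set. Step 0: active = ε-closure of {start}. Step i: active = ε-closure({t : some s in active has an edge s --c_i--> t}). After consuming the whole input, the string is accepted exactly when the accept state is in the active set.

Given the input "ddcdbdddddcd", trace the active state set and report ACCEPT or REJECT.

Answer: ACCEPT

Derivation:
start: ε-closure({0}) = {0,2,3,4,6}
'd' @ 1: {7,8}
'd' @ 2: {1,2,3,4,6,9}  [accepting]
'c' @ 3: {7,8}
'd' @ 4: {1,2,3,4,6,9}  [accepting]
'b' @ 5: {7,8}
'd' @ 6: {1,2,3,4,6,9}  [accepting]
'd' @ 7: {7,8}
'd' @ 8: {1,2,3,4,6,9}  [accepting]
'd' @ 9: {7,8}
'd' @ 10: {1,2,3,4,6,9}  [accepting]
'c' @ 11: {7,8}
'd' @ 12: {1,2,3,4,6,9}  [accepting]
after full input: {1,2,3,4,6,9}  (accept=1 in)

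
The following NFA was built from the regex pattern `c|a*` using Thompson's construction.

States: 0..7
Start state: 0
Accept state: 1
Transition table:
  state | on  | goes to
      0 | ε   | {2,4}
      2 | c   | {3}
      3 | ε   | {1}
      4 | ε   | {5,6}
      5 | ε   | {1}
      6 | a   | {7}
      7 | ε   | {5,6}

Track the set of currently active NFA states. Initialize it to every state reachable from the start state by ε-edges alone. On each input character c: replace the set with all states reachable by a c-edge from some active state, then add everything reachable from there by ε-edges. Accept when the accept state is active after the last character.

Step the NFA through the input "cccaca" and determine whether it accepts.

Answer: REJECT

Steps:
initial (ε-close {0}): {0,1,2,4,5,6}
'c' @ 1: {1,3}  (accept∈set)
'c' @ 2: {}  — no active states
rest 'caca' ignored (set empty)
final: {}; accept 1 not in set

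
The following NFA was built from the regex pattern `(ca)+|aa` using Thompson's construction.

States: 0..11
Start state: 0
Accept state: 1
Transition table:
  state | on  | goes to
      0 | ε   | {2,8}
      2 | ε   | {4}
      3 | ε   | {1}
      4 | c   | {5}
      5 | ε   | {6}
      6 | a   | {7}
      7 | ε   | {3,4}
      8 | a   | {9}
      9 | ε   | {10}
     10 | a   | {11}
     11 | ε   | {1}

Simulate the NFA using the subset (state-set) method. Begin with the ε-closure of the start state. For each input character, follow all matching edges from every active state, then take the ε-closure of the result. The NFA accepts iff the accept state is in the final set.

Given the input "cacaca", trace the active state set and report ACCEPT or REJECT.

Answer: ACCEPT

Trace:
S₀ = ε-closure({0}) = {0,2,4,8}
'c' @ 1: {5,6}
'a' @ 2: {1,3,4,7}  [accepting]
'c' @ 3: {5,6}
'a' @ 4: {1,3,4,7}  [accepting]
'c' @ 5: {5,6}
'a' @ 6: {1,3,4,7}  [accepting]
end set {1,3,4,7} — state 1 in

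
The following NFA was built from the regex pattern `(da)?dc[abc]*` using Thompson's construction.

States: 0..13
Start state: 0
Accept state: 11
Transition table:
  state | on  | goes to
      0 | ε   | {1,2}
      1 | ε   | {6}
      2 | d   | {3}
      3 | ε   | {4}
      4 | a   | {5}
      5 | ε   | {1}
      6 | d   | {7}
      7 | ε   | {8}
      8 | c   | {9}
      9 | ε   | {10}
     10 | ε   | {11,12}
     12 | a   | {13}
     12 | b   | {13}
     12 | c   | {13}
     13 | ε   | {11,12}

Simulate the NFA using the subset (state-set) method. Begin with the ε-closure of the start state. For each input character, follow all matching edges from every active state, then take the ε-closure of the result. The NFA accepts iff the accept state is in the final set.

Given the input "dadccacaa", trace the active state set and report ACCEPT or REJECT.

S₀ = ε-closure({0}) = {0,1,2,6}
'd' @ 1: {3,4,7,8}
'a' @ 2: {1,5,6}
'd' @ 3: {7,8}
'c' @ 4: {9,10,11,12}  [accepting]
'c' @ 5: {11,12,13}  [accepting]
'a' @ 6: {11,12,13}  [accepting]
'c' @ 7: {11,12,13}  [accepting]
'a' @ 8: {11,12,13}  [accepting]
'a' @ 9: {11,12,13}  [accepting]
end set {11,12,13} — state 11 in

Answer: ACCEPT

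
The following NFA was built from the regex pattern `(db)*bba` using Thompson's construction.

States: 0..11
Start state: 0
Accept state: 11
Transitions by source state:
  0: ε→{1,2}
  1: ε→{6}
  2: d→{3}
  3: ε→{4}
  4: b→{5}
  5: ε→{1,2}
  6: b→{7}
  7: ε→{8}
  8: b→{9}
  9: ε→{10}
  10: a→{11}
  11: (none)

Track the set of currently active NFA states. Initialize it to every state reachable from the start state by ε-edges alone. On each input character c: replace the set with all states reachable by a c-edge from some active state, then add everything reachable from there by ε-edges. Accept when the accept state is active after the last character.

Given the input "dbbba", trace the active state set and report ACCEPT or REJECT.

Answer: ACCEPT

Trace:
initial (ε-close {0}): {0,1,2,6}
'd' @ 1: {3,4}
'b' @ 2: {1,2,5,6}
'b' @ 3: {7,8}
'b' @ 4: {9,10}
'a' @ 5: {11}  [accepting]
after full input: {11}  (accept=11 in)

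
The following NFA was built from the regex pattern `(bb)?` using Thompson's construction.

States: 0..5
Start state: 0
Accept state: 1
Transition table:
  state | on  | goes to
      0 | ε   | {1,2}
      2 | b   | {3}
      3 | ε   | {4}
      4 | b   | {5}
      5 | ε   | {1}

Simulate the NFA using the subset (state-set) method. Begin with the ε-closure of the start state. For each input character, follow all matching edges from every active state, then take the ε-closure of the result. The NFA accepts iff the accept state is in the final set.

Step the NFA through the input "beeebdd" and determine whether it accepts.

start: ε-closure({0}) = {0,1,2}
'b' @ 1: {3,4}
'e' @ 2: {}  — state set empty
rest 'eebdd' ignored (set empty)
final: {}; accept 1 not in set

Answer: REJECT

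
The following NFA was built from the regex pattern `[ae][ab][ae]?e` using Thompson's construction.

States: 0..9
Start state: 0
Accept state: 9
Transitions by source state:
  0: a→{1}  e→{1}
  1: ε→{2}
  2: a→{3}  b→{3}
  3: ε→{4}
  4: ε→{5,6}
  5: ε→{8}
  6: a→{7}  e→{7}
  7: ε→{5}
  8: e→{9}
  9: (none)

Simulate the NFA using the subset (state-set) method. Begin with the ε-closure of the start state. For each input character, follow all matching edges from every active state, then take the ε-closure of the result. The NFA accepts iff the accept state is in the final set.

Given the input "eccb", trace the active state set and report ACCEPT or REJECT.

S₀ = ε-closure({0}) = {0}
'e' @ 1: {1,2}
'c' @ 2: {}  — dead — no transitions
rest 'cb' ignored (set empty)
end set {} — state 9 not in

Answer: REJECT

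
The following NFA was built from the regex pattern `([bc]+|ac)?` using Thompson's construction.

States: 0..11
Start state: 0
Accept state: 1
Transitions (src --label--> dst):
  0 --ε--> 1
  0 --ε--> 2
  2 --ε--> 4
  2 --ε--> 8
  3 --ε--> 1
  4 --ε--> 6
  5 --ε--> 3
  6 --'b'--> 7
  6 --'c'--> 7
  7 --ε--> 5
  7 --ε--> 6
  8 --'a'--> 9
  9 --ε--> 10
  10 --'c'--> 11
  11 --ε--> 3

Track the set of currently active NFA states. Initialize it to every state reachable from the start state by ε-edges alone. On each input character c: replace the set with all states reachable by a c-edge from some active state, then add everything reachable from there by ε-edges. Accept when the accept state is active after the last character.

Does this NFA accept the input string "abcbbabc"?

Answer: REJECT

Derivation:
start: ε-closure({0}) = {0,1,2,4,6,8}
'a' @ 1: {9,10}
'b' @ 2: {}  — dead — no transitions
rest 'cbbabc' ignored (set empty)
after full input: {}  (accept=1 not in)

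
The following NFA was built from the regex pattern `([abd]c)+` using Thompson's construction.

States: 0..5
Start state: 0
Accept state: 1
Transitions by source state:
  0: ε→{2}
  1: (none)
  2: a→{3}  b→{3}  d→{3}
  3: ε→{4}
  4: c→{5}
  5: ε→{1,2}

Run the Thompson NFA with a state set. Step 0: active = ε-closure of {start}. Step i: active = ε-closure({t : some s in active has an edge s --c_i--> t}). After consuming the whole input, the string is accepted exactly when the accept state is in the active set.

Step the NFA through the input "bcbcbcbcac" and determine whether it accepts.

Answer: ACCEPT

Steps:
start: ε-closure({0}) = {0,2}
'b' @ 1: {3,4}
'c' @ 2: {1,2,5}  [accepting]
'b' @ 3: {3,4}
'c' @ 4: {1,2,5}  [accepting]
'b' @ 5: {3,4}
'c' @ 6: {1,2,5}  [accepting]
'b' @ 7: {3,4}
'c' @ 8: {1,2,5}  [accepting]
'a' @ 9: {3,4}
'c' @ 10: {1,2,5}  [accepting]
after full input: {1,2,5}  (accept=1 in)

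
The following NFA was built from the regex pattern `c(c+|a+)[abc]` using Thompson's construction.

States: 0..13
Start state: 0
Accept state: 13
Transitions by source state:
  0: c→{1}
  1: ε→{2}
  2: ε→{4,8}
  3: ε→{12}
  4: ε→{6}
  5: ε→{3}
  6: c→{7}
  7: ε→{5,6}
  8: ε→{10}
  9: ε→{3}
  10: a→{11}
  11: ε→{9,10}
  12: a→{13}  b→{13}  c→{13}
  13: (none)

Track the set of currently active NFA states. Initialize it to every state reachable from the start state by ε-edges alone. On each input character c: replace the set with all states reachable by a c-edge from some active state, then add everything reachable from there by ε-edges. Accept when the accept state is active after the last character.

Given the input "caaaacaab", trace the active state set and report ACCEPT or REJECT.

Answer: REJECT

Trace:
start: ε-closure({0}) = {0}
'c' @ 1: {1,2,4,6,8,10}
'a' @ 2: {3,9,10,11,12}
'a' @ 3: {3,9,10,11,12,13}  [accepting]
'a' @ 4: {3,9,10,11,12,13}  [accepting]
'a' @ 5: {3,9,10,11,12,13}  [accepting]
'c' @ 6: {13}  [accepting]
'a' @ 7: {}  — no active states
rest 'ab' ignored (set empty)
end set {} — state 13 not in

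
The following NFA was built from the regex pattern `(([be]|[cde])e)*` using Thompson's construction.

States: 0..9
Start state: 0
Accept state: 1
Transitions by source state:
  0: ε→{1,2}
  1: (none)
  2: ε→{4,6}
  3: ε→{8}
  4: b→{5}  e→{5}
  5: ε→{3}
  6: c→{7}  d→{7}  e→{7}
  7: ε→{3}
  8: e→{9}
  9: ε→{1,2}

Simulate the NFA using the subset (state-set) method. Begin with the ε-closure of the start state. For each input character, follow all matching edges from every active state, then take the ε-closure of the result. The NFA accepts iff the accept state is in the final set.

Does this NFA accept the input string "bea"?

start: ε-closure({0}) = {0,1,2,4,6}
'b' @ 1: {3,5,8}
'e' @ 2: {1,2,4,6,9}  [accepting]
'a' @ 3: {}  — dead — no transitions
end set {} — state 1 not in

Answer: REJECT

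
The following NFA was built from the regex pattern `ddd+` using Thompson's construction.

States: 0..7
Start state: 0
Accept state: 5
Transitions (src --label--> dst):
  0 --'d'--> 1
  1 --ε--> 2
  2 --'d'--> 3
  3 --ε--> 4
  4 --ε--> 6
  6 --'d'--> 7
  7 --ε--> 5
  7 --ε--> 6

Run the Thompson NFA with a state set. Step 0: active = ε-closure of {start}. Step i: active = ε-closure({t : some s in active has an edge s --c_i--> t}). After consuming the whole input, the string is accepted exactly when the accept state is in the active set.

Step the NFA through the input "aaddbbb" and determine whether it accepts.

S₀ = ε-closure({0}) = {0}
'a' @ 1: {}  — dead — no transitions
rest 'addbbb' ignored (set empty)
final: {}; accept 5 not in set

Answer: REJECT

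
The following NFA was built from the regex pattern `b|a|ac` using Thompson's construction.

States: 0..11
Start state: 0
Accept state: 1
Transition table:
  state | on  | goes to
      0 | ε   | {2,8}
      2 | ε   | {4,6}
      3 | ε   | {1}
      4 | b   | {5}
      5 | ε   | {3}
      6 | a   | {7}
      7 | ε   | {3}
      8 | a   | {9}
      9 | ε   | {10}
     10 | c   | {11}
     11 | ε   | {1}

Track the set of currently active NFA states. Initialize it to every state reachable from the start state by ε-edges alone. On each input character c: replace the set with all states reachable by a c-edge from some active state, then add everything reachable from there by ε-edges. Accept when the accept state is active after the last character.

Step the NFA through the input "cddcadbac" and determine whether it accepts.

Answer: REJECT

Trace:
start: ε-closure({0}) = {0,2,4,6,8}
'c' @ 1: {}  — dead — no transitions
rest 'ddcadbac' ignored (set empty)
final: {}; accept 1 not in set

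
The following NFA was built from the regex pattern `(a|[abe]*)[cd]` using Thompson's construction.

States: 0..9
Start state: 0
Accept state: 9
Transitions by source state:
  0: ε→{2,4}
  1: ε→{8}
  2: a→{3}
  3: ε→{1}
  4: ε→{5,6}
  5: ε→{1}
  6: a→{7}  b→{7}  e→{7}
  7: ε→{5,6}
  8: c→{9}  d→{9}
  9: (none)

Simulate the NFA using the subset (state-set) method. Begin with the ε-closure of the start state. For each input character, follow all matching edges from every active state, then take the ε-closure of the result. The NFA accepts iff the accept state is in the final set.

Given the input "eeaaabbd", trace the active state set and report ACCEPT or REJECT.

initial (ε-close {0}): {0,1,2,4,5,6,8}
'e' @ 1: {1,5,6,7,8}
'e' @ 2: {1,5,6,7,8}
'a' @ 3: {1,5,6,7,8}
'a' @ 4: {1,5,6,7,8}
'a' @ 5: {1,5,6,7,8}
'b' @ 6: {1,5,6,7,8}
'b' @ 7: {1,5,6,7,8}
'd' @ 8: {9}  [accepting]
after full input: {9}  (accept=9 in)

Answer: ACCEPT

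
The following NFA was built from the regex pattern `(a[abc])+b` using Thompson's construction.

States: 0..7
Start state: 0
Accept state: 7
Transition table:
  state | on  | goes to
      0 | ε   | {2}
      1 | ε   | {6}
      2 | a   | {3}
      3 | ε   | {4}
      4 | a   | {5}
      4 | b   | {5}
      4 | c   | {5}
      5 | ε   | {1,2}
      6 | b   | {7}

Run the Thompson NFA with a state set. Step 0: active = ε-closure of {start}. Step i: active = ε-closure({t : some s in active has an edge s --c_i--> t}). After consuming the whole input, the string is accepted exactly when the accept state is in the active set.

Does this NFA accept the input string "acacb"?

Answer: ACCEPT

Trace:
S₀ = ε-closure({0}) = {0,2}
'a' @ 1: {3,4}
'c' @ 2: {1,2,5,6}
'a' @ 3: {3,4}
'c' @ 4: {1,2,5,6}
'b' @ 5: {7}  [accepting]
final: {7}; accept 7 in set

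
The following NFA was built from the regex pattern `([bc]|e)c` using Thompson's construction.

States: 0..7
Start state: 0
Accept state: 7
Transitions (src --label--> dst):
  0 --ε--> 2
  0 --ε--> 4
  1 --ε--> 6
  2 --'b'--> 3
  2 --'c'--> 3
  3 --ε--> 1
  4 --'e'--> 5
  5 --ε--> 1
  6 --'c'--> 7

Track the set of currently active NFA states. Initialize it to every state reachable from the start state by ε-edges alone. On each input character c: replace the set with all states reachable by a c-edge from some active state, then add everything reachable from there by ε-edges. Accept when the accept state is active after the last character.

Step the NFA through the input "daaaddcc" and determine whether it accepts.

initial (ε-close {0}): {0,2,4}
'd' @ 1: {}  — dead — no transitions
rest 'aaaddcc' ignored (set empty)
after full input: {}  (accept=7 not in)

Answer: REJECT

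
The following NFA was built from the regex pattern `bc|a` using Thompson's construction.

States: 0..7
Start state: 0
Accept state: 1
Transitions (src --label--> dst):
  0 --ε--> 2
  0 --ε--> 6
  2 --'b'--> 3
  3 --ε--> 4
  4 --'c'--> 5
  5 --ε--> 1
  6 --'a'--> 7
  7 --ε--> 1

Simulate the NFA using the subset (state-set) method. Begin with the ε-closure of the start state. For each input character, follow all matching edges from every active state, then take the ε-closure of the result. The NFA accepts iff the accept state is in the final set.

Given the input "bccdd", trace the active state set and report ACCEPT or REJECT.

initial (ε-close {0}): {0,2,6}
'b' @ 1: {3,4}
'c' @ 2: {1,5}  ✓accept
'c' @ 3: {}  — dead — no transitions
rest 'dd' ignored (set empty)
after full input: {}  (accept=1 not in)

Answer: REJECT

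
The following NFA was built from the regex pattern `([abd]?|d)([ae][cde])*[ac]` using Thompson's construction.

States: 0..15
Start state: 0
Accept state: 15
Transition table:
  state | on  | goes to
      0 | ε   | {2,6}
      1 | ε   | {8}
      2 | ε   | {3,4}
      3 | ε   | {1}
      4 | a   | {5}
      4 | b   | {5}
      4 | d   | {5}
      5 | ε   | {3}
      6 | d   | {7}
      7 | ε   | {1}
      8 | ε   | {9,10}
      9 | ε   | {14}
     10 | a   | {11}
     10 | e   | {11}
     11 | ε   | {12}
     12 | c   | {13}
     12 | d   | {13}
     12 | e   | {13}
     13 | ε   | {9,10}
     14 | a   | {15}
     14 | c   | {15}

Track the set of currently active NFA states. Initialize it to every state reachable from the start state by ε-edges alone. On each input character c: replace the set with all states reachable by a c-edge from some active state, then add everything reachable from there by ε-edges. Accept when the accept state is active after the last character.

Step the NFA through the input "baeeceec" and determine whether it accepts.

Answer: ACCEPT

Derivation:
start: ε-closure({0}) = {0,1,2,3,4,6,8,9,10,14}
'b' @ 1: {1,3,5,8,9,10,14}
'a' @ 2: {11,12,15}  (accept∈set)
'e' @ 3: {9,10,13,14}
'e' @ 4: {11,12}
'c' @ 5: {9,10,13,14}
'e' @ 6: {11,12}
'e' @ 7: {9,10,13,14}
'c' @ 8: {15}  (accept∈set)
final: {15}; accept 15 in set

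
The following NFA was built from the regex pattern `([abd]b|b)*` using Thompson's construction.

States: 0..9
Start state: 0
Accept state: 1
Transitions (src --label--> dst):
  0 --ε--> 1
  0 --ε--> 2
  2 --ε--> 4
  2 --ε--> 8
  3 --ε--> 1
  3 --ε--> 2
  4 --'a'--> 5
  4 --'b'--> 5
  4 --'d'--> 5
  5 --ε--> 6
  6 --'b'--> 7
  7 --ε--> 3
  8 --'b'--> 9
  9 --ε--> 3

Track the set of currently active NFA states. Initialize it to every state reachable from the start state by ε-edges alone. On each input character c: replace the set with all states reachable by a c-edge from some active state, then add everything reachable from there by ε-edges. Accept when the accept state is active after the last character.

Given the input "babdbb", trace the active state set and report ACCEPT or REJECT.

initial (ε-close {0}): {0,1,2,4,8}
'b' @ 1: {1,2,3,4,5,6,8,9}  (accept∈set)
'a' @ 2: {5,6}
'b' @ 3: {1,2,3,4,7,8}  (accept∈set)
'd' @ 4: {5,6}
'b' @ 5: {1,2,3,4,7,8}  (accept∈set)
'b' @ 6: {1,2,3,4,5,6,8,9}  (accept∈set)
end set {1,2,3,4,5,6,8,9} — state 1 in

Answer: ACCEPT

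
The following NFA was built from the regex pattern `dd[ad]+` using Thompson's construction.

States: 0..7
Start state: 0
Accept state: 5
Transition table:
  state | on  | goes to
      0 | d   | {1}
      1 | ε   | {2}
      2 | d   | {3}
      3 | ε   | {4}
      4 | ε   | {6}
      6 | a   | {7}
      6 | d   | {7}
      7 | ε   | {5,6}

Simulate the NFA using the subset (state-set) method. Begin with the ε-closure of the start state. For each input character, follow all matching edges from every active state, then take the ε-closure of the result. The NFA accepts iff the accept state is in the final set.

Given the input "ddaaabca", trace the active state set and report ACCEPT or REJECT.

Answer: REJECT

Derivation:
S₀ = ε-closure({0}) = {0}
'd' @ 1: {1,2}
'd' @ 2: {3,4,6}
'a' @ 3: {5,6,7}  [accepting]
'a' @ 4: {5,6,7}  [accepting]
'a' @ 5: {5,6,7}  [accepting]
'b' @ 6: {}  — no active states
rest 'ca' ignored (set empty)
end set {} — state 5 not in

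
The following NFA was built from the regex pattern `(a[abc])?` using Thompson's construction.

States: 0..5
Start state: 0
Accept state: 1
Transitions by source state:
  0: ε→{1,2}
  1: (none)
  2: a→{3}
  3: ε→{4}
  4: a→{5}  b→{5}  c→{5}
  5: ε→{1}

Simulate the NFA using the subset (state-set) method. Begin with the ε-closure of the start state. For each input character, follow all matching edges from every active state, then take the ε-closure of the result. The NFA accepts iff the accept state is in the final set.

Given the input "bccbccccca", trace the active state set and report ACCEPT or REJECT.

S₀ = ε-closure({0}) = {0,1,2}
'b' @ 1: {}  — no active states
rest 'ccbccccca' ignored (set empty)
end set {} — state 1 not in

Answer: REJECT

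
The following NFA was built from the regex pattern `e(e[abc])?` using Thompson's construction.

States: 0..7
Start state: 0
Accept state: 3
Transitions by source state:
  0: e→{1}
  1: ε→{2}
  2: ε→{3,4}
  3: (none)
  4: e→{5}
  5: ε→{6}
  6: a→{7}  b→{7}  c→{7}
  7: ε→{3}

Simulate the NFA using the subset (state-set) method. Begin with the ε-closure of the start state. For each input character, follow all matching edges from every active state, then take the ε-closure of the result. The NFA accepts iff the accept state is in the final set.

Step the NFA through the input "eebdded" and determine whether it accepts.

Answer: REJECT

Derivation:
initial (ε-close {0}): {0}
'e' @ 1: {1,2,3,4}  ✓accept
'e' @ 2: {5,6}
'b' @ 3: {3,7}  ✓accept
'd' @ 4: {}  — no active states
rest 'ded' ignored (set empty)
after full input: {}  (accept=3 not in)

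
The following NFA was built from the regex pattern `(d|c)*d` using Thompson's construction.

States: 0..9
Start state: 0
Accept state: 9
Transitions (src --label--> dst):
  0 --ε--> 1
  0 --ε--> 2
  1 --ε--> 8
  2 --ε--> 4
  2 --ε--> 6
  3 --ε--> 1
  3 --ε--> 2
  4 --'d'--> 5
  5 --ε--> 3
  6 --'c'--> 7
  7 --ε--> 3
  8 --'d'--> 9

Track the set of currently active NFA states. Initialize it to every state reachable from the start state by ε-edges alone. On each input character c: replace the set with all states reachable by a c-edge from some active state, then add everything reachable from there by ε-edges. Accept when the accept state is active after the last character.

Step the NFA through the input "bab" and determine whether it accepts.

Answer: REJECT

Trace:
S₀ = ε-closure({0}) = {0,1,2,4,6,8}
'b' @ 1: {}  — dead — no transitions
rest 'ab' ignored (set empty)
end set {} — state 9 not in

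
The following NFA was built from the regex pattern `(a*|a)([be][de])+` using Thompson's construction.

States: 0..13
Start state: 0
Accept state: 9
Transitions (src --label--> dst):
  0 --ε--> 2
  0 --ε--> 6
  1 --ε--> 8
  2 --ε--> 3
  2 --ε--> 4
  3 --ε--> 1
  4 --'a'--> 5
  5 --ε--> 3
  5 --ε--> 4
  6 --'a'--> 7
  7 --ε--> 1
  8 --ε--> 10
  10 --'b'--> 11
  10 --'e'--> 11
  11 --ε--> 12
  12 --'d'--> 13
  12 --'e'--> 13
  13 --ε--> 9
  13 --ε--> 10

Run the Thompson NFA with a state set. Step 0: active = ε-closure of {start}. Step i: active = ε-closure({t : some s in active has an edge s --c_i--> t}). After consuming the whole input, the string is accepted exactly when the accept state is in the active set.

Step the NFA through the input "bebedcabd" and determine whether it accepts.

S₀ = ε-closure({0}) = {0,1,2,3,4,6,8,10}
'b' @ 1: {11,12}
'e' @ 2: {9,10,13}  [accepting]
'b' @ 3: {11,12}
'e' @ 4: {9,10,13}  [accepting]
'd' @ 5: {}  — dead — no transitions
rest 'cabd' ignored (set empty)
after full input: {}  (accept=9 not in)

Answer: REJECT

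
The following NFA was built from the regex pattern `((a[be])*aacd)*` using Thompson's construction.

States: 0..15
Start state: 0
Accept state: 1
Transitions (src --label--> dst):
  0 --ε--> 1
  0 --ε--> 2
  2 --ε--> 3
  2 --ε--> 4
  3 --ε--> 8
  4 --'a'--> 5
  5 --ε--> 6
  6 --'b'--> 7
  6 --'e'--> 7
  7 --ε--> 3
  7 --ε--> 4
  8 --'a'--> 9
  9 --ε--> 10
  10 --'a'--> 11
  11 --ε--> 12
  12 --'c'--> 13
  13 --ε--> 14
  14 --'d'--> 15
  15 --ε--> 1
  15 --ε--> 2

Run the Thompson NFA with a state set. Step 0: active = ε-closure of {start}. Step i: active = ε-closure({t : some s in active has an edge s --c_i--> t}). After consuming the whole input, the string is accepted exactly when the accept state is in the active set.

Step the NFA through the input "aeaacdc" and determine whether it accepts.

start: ε-closure({0}) = {0,1,2,3,4,8}
'a' @ 1: {5,6,9,10}
'e' @ 2: {3,4,7,8}
'a' @ 3: {5,6,9,10}
'a' @ 4: {11,12}
'c' @ 5: {13,14}
'd' @ 6: {1,2,3,4,8,15}  ✓accept
'c' @ 7: {}  — no active states
end set {} — state 1 not in

Answer: REJECT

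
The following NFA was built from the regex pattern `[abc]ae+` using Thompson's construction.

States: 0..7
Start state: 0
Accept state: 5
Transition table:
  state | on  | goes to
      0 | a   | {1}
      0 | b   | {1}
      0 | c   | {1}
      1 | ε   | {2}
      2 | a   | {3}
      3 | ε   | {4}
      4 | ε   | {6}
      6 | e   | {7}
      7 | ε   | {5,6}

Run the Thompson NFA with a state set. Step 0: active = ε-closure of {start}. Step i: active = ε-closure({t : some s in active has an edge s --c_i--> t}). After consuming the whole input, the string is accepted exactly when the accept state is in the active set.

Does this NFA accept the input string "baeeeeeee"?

S₀ = ε-closure({0}) = {0}
'b' @ 1: {1,2}
'a' @ 2: {3,4,6}
'e' @ 3: {5,6,7}  (accept∈set)
'e' @ 4: {5,6,7}  (accept∈set)
'e' @ 5: {5,6,7}  (accept∈set)
'e' @ 6: {5,6,7}  (accept∈set)
'e' @ 7: {5,6,7}  (accept∈set)
'e' @ 8: {5,6,7}  (accept∈set)
'e' @ 9: {5,6,7}  (accept∈set)
after full input: {5,6,7}  (accept=5 in)

Answer: ACCEPT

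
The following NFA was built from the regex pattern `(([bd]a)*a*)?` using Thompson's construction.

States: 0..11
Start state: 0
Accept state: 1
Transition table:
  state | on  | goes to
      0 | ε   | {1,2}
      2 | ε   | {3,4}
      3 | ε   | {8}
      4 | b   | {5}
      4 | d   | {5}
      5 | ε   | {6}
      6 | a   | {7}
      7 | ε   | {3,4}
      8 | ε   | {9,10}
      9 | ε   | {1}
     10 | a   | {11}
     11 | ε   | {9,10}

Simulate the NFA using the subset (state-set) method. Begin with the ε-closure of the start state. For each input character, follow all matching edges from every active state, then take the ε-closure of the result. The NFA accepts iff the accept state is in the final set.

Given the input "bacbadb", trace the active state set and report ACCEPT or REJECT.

initial (ε-close {0}): {0,1,2,3,4,8,9,10}
'b' @ 1: {5,6}
'a' @ 2: {1,3,4,7,8,9,10}  (accept∈set)
'c' @ 3: {}  — no active states
rest 'badb' ignored (set empty)
end set {} — state 1 not in

Answer: REJECT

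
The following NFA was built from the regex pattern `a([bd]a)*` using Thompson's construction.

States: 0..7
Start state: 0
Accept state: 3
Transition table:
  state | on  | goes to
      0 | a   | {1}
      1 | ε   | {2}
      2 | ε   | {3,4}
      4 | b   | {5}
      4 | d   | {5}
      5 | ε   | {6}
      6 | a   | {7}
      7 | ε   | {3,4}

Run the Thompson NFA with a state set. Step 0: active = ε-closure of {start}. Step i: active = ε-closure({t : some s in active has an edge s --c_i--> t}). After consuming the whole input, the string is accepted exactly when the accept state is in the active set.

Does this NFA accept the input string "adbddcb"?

initial (ε-close {0}): {0}
'a' @ 1: {1,2,3,4}  (accept∈set)
'd' @ 2: {5,6}
'b' @ 3: {}  — state set empty
rest 'ddcb' ignored (set empty)
after full input: {}  (accept=3 not in)

Answer: REJECT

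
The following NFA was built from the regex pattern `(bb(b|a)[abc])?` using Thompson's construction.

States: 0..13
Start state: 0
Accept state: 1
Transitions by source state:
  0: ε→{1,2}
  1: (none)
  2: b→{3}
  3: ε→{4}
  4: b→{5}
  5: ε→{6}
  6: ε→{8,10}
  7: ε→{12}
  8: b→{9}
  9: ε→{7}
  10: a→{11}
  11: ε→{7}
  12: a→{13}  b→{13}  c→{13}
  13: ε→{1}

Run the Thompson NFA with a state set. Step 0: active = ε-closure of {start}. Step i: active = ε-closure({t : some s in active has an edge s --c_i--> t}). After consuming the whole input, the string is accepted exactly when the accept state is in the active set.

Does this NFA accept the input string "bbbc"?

Answer: ACCEPT

Steps:
start: ε-closure({0}) = {0,1,2}
'b' @ 1: {3,4}
'b' @ 2: {5,6,8,10}
'b' @ 3: {7,9,12}
'c' @ 4: {1,13}  [accepting]
after full input: {1,13}  (accept=1 in)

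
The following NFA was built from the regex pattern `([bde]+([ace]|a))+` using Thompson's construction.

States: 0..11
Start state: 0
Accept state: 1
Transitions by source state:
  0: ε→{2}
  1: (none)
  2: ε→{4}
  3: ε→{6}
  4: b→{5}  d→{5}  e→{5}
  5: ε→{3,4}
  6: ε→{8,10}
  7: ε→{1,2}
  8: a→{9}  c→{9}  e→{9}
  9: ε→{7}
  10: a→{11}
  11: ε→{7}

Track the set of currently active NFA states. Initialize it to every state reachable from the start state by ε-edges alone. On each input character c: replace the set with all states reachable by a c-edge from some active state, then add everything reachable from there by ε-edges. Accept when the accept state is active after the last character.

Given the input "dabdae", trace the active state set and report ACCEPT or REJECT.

initial (ε-close {0}): {0,2,4}
'd' @ 1: {3,4,5,6,8,10}
'a' @ 2: {1,2,4,7,9,11}  ✓accept
'b' @ 3: {3,4,5,6,8,10}
'd' @ 4: {3,4,5,6,8,10}
'a' @ 5: {1,2,4,7,9,11}  ✓accept
'e' @ 6: {3,4,5,6,8,10}
final: {3,4,5,6,8,10}; accept 1 not in set

Answer: REJECT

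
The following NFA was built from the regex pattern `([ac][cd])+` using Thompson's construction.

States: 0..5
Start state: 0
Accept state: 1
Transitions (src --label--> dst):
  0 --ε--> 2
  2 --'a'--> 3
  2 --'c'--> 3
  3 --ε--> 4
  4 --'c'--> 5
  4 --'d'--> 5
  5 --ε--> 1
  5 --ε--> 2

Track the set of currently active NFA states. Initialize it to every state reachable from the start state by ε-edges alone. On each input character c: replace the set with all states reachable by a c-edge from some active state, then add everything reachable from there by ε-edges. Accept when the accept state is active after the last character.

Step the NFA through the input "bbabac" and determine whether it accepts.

Answer: REJECT

Derivation:
S₀ = ε-closure({0}) = {0,2}
'b' @ 1: {}  — dead — no transitions
rest 'babac' ignored (set empty)
end set {} — state 1 not in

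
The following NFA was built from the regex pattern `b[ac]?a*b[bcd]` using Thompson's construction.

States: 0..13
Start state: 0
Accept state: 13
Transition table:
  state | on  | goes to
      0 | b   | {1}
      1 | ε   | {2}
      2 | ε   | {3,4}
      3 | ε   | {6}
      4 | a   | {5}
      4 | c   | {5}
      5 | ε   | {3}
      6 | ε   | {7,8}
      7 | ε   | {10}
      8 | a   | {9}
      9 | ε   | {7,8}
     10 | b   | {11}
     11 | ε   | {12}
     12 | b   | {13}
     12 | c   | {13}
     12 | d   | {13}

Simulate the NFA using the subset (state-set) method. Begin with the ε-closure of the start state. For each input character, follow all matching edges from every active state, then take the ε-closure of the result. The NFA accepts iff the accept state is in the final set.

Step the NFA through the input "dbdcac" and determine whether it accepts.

initial (ε-close {0}): {0}
'd' @ 1: {}  — dead — no transitions
rest 'bdcac' ignored (set empty)
after full input: {}  (accept=13 not in)

Answer: REJECT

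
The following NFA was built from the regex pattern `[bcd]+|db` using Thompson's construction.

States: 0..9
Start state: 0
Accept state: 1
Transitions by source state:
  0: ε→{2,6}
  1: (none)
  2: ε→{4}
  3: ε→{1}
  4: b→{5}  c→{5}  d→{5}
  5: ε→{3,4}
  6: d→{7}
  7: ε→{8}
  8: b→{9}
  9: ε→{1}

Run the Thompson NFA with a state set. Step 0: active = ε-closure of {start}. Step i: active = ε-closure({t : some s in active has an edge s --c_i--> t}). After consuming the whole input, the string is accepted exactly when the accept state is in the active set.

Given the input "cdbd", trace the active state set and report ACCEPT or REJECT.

Answer: ACCEPT

Derivation:
start: ε-closure({0}) = {0,2,4,6}
'c' @ 1: {1,3,4,5}  ✓accept
'd' @ 2: {1,3,4,5}  ✓accept
'b' @ 3: {1,3,4,5}  ✓accept
'd' @ 4: {1,3,4,5}  ✓accept
final: {1,3,4,5}; accept 1 in set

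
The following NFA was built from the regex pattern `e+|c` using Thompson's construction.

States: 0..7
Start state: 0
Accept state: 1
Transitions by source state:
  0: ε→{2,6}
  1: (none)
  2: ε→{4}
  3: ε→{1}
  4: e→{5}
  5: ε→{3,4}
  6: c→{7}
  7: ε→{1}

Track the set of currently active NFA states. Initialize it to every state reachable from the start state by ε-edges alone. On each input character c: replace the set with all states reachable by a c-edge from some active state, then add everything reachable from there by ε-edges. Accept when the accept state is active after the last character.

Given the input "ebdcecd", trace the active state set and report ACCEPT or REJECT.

Answer: REJECT

Trace:
S₀ = ε-closure({0}) = {0,2,4,6}
'e' @ 1: {1,3,4,5}  ✓accept
'b' @ 2: {}  — state set empty
rest 'dcecd' ignored (set empty)
end set {} — state 1 not in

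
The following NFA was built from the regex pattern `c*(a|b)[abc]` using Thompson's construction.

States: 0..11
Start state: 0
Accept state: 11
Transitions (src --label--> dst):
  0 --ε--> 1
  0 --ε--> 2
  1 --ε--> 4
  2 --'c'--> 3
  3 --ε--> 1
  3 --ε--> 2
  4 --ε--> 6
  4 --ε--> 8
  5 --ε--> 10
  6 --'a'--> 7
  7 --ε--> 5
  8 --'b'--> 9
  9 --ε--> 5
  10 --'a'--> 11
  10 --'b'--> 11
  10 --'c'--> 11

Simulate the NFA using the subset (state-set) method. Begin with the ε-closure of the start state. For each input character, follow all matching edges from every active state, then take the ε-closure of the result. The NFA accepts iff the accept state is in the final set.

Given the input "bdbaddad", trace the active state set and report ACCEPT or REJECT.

start: ε-closure({0}) = {0,1,2,4,6,8}
'b' @ 1: {5,9,10}
'd' @ 2: {}  — state set empty
rest 'baddad' ignored (set empty)
end set {} — state 11 not in

Answer: REJECT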